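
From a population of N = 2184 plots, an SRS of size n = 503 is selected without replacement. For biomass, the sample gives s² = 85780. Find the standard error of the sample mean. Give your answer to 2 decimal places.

Under SRS without replacement, Var(ȳ) = (1 − f)·s²/n with f = n/N = 503/2184 = 0.23031136.
Var(ȳ) = (1 − 0.23031136)·85780/503 = 0.76968864·170.53678 = 131.26022.
SE(ȳ) = √(131.26022) = 11.46.

11.46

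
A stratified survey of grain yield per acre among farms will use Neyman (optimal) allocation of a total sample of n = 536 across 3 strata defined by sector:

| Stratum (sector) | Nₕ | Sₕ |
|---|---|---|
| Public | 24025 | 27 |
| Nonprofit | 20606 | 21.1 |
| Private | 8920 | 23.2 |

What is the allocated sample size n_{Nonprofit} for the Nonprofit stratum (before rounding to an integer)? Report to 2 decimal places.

180.60

Neyman allocation: nₕ = n·NₕSₕ / Σⱼ NⱼSⱼ.
Σ NⱼSⱼ = 24025·27 + 20606·21.1 + 8920·23.2 = 1.2904056 × 10^6.
n_{Nonprofit} = 536·20606·21.1 / (1.2904056 × 10^6) = 180.60.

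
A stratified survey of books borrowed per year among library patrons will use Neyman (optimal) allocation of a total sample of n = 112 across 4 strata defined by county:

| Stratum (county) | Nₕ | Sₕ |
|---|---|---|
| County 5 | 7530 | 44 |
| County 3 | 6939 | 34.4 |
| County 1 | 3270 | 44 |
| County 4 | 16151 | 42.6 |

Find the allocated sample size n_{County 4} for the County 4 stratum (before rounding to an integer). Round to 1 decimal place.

Neyman allocation: nₕ = n·NₕSₕ / Σⱼ NⱼSⱼ.
Σ NⱼSⱼ = 7530·44 + 6939·34.4 + 3270·44 + 16151·42.6 = 1.4019342 × 10^6.
n_{County 4} = 112·16151·42.6 / (1.4019342 × 10^6) = 55.0.

55.0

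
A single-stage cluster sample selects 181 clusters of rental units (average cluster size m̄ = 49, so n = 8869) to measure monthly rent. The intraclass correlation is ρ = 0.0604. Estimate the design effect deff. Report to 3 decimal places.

3.899

deff = 1 + (49 − 1)·0.0604 = 1 + 2.8992 = 3.8992.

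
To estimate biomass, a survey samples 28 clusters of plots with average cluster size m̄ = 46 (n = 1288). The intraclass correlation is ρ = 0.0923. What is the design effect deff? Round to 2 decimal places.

deff = 1 + (46 − 1)·0.0923 = 1 + 4.1535 = 5.1535.

5.15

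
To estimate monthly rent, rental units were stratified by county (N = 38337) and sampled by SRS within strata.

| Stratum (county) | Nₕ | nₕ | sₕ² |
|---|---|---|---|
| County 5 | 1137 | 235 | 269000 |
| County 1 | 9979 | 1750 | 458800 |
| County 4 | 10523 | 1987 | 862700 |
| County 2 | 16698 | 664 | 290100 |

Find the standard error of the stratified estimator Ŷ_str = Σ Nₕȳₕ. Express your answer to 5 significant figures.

Var(Ŷ_str) = Σₕ Nₕ²(1 − fₕ)sₕ²/nₕ.
County 5: 1137²·(1 − 235/1137)·269000/235 = 1.1739549 × 10^9.
County 1: 9979²·(1 − 1750/9979)·458800/1750 = 2.1528781 × 10^10.
County 4: 10523²·(1 − 1987/10523)·862700/1987 = 3.8999219 × 10^10.
County 2: 16698²·(1 − 664/16698)·290100/664 = 1.169731 × 10^11.
Sum = 1.7867505 × 10^11.
SE = √(1.7867505 × 10^11) = 422700.

422700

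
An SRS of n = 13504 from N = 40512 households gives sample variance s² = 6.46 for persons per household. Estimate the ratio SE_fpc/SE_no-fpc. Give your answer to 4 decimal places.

f = n/N = 13504/40512 = 0.33333333.
SE_no-fpc = √(s²/n) = 0.021871826; SE_fpc = √((1−f)s²/n) = 0.017858271.
Ratio = √(1−f) = 0.81649658.

0.8165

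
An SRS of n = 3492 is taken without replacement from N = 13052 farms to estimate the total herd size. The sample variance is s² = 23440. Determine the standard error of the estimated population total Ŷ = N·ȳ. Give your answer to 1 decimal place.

Var(Ŷ) = N²·Var(ȳ) = N²·(1 − n/N)·s²/n.
f = 3492/13052 = 0.26754520; Var(ȳ) = 0.73245480·23440/3492 = 4.9165923.
Var(Ŷ) = 13052² · 4.9165923 = 8.3756463 × 10^8.
SE(Ŷ) = √(8.3756463 × 10^8) = 28940.7.

28940.7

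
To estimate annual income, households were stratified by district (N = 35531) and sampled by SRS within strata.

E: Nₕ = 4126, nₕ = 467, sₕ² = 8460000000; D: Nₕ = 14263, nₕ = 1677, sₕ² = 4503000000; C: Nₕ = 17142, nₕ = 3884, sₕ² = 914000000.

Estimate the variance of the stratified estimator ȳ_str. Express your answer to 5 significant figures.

Var(ȳ_str) = Σₕ Wₕ²(1 − fₕ)sₕ²/nₕ with Wₕ = Nₕ/N, N = 35531.
E: Wₕ = 0.11612395; term = 0.11612395²·(1 − 0.11318468)·8460000000/467 = 216635.81.
D: Wₕ = 0.40142411; term = 0.40142411²·(1 − 0.11757695)·4503000000/1677 = 381814.69.
C: Wₕ = 0.48245194; term = 0.48245194²·(1 − 0.22657800)·914000000/3884 = 42363.479.
Sum = 640813.98.

640810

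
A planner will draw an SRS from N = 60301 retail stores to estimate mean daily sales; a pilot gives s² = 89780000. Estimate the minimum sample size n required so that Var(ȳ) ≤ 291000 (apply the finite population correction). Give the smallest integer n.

307

Without fpc, n₀ = s²/D = 89780000/291000 = 308.5223.
With fpc, (1 − n/N)·s²/n ≤ D requires n ≥ n₀/(1 + n₀/N) = 308.5223/(1 + 308.5223/60301) = 306.9518.
Rounding up, n = 307.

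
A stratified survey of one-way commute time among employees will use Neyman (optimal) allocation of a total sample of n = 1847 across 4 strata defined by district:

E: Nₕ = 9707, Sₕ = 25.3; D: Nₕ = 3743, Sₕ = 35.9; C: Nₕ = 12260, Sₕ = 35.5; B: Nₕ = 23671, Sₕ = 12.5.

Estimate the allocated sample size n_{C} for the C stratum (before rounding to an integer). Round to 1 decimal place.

723.5

Neyman allocation: nₕ = n·NₕSₕ / Σⱼ NⱼSⱼ.
Σ NⱼSⱼ = 9707·25.3 + 3743·35.9 + 12260·35.5 + 23671·12.5 = 1.1110783 × 10^6.
n_{C} = 1847·12260·35.5 / (1.1110783 × 10^6) = 723.5.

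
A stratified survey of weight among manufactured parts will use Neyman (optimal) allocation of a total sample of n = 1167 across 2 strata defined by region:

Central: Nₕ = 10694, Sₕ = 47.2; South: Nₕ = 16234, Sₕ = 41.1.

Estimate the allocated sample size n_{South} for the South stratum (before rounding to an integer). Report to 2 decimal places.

Neyman allocation: nₕ = n·NₕSₕ / Σⱼ NⱼSⱼ.
Σ NⱼSⱼ = 10694·47.2 + 16234·41.1 = 1.1719742 × 10^6.
n_{South} = 1167·16234·41.1 / (1.1719742 × 10^6) = 664.39.

664.39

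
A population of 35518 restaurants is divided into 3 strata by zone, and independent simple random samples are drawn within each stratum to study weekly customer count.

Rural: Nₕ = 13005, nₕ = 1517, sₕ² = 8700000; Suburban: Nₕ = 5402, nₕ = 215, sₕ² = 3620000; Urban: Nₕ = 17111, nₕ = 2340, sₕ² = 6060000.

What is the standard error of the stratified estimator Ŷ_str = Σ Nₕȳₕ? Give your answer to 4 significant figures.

1.408 × 10^6

Var(Ŷ_str) = Σₕ Nₕ²(1 − fₕ)sₕ²/nₕ.
Rural: 13005²·(1 − 1517/13005)·8700000/1517 = 8.5681775 × 10^11.
Suburban: 5402²·(1 − 215/5402)·3620000/215 = 4.7178153 × 10^11.
Urban: 17111²·(1 − 2340/17111)·6060000/2340 = 6.5454884 × 10^11.
Sum = 1.9831481 × 10^12.
SE = √(1.9831481 × 10^12) = 1.408 × 10^6.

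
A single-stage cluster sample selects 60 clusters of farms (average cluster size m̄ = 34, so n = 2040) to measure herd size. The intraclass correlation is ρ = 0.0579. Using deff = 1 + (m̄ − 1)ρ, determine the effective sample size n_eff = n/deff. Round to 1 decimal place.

700.9

deff = 1 + (34 − 1)·0.0579 = 1 + 1.9107 = 2.9107.
n_eff = 2040 / 2.9107 = 700.9.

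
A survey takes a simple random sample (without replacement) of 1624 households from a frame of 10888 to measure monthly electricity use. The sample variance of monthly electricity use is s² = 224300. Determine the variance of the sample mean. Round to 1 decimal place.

117.5

Under SRS without replacement, Var(ȳ) = (1 − f)·s²/n with f = n/N = 1624/10888 = 0.14915503.
Var(ȳ) = (1 − 0.14915503)·224300/1624 = 0.85084497·138.11576 = 117.5151.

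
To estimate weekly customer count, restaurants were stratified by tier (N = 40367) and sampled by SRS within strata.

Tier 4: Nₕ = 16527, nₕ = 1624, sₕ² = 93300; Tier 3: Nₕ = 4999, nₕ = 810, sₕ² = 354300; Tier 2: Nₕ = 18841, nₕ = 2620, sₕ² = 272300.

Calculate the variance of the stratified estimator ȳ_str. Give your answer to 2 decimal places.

33.80

Var(ȳ_str) = Σₕ Wₕ²(1 − fₕ)sₕ²/nₕ with Wₕ = Nₕ/N, N = 40367.
Tier 4: Wₕ = 0.40941858; term = 0.40941858²·(1 − 0.09826345)·93300/1624 = 8.6838117.
Tier 3: Wₕ = 0.12383878; term = 0.12383878²·(1 − 0.16203241)·354300/810 = 5.6211695.
Tier 2: Wₕ = 0.46674264; term = 0.46674264²·(1 − 0.13905844)·272300/2620 = 19.492834.
Sum = 33.797815.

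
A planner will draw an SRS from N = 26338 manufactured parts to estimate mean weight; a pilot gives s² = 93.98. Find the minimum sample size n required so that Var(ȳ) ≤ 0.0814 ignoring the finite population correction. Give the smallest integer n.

1155

Without fpc, n₀ = s²/D = 93.98/0.0814 = 1154.5455.
Rounding up, n = 1155.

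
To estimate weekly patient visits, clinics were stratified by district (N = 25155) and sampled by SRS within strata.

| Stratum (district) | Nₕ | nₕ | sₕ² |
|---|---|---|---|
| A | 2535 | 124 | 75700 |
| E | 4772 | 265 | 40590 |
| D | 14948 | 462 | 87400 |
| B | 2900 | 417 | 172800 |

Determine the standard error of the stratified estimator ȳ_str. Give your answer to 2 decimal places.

8.98

Var(ȳ_str) = Σₕ Wₕ²(1 − fₕ)sₕ²/nₕ with Wₕ = Nₕ/N, N = 25155.
A: Wₕ = 0.10077519; term = 0.10077519²·(1 − 0.04891519)·75700/124 = 5.8965872.
E: Wₕ = 0.18970384; term = 0.18970384²·(1 − 0.05553227)·40590/265 = 5.2061003.
D: Wₕ = 0.59423574; term = 0.59423574²·(1 − 0.03090714)·87400/462 = 64.736972.
B: Wₕ = 0.11528523; term = 0.11528523²·(1 − 0.14379310)·172800/417 = 4.7155652.
Sum = 80.555225.
SE = √(80.555225) = 8.98.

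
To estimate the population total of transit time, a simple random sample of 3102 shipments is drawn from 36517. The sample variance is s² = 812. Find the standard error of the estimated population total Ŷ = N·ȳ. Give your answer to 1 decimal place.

17872.1

Var(Ŷ) = N²·Var(ȳ) = N²·(1 − n/N)·s²/n.
f = 3102/36517 = 0.08494674; Var(ȳ) = 0.91505326·812/3102 = 0.23953038.
Var(Ŷ) = 36517² · 0.23953038 = 3.1941168 × 10^8.
SE(Ŷ) = √(3.1941168 × 10^8) = 17872.1.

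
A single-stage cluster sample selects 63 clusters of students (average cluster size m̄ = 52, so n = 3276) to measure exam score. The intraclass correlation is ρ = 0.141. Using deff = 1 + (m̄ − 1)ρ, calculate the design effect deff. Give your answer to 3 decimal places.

deff = 1 + (52 − 1)·0.141 = 1 + 7.191 = 8.191.

8.191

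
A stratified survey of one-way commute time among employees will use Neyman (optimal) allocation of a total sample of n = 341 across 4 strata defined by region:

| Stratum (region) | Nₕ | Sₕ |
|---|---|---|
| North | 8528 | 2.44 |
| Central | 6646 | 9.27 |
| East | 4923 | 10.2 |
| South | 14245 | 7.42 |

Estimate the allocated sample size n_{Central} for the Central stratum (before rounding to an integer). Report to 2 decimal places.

Neyman allocation: nₕ = n·NₕSₕ / Σⱼ NⱼSⱼ.
Σ NⱼSⱼ = 8528·2.44 + 6646·9.27 + 4923·10.2 + 14245·7.42 = 238329.24.
n_{Central} = 341·6646·9.27 / 238329.24 = 88.15.

88.15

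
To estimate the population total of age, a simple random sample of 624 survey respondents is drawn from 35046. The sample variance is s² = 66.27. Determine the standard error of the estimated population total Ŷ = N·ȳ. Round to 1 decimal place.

Var(Ŷ) = N²·Var(ȳ) = N²·(1 − n/N)·s²/n.
f = 624/35046 = 0.01780517; Var(ȳ) = 0.98219483·66.27/624 = 0.10431098.
Var(Ŷ) = 35046² · 0.10431098 = 1.2811705 × 10^8.
SE(Ŷ) = √(1.2811705 × 10^8) = 11318.9.

11318.9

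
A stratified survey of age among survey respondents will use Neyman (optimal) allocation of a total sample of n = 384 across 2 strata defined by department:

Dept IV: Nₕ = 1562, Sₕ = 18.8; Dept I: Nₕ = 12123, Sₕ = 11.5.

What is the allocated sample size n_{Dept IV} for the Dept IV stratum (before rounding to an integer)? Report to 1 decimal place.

66.8

Neyman allocation: nₕ = n·NₕSₕ / Σⱼ NⱼSⱼ.
Σ NⱼSⱼ = 1562·18.8 + 12123·11.5 = 168780.1.
n_{Dept IV} = 384·1562·18.8 / 168780.1 = 66.8.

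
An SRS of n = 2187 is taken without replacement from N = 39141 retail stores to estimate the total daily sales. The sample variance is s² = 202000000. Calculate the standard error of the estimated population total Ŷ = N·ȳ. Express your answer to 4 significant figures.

1.156 × 10^7

Var(Ŷ) = N²·Var(ȳ) = N²·(1 − n/N)·s²/n.
f = 2187/39141 = 0.05587491; Var(ȳ) = 0.94412509·202000000/2187 = 87203.14.
Var(Ŷ) = 39141² · 87203.14 = 1.3359677 × 10^14.
SE(Ŷ) = √(1.3359677 × 10^14) = 1.156 × 10^7.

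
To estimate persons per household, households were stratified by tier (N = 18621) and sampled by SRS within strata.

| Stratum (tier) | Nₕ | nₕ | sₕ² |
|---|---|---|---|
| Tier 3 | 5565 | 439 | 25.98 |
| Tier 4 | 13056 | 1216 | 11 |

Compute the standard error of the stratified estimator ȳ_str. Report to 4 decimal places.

0.0943

Var(ȳ_str) = Σₕ Wₕ²(1 − fₕ)sₕ²/nₕ with Wₕ = Nₕ/N, N = 18621.
Tier 3: Wₕ = 0.29885613; term = 0.29885613²·(1 − 0.07888589)·25.98/439 = 0.0048686931.
Tier 4: Wₕ = 0.70114387; term = 0.70114387²·(1 − 0.09313725)·11/1216 = 0.0040328768.
Sum = 0.0089015699.
SE = √(0.0089015699) = 0.0943.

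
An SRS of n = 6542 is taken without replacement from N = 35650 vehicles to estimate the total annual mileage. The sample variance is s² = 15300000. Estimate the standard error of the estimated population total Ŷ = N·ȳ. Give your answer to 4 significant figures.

Var(Ŷ) = N²·Var(ȳ) = N²·(1 − n/N)·s²/n.
f = 6542/35650 = 0.18350631; Var(ȳ) = 0.81649369·15300000/6542 = 1909.5618.
Var(Ŷ) = 35650² · 1909.5618 = 2.4269051 × 10^12.
SE(Ŷ) = √(2.4269051 × 10^12) = 1.558 × 10^6.

1.558 × 10^6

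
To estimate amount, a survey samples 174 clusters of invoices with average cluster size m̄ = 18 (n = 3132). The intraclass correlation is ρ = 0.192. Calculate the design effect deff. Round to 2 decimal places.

deff = 1 + (18 − 1)·0.192 = 1 + 3.264 = 4.264.

4.26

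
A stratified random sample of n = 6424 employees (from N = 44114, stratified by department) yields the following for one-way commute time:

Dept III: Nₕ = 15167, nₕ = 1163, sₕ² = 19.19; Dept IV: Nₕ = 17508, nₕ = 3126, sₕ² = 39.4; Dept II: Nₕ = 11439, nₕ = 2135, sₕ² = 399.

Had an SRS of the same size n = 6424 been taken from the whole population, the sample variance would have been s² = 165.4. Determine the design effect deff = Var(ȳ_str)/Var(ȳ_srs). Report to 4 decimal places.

0.6206

Var(ȳ_str) = Σ Wₕ²(1−fₕ)sₕ²/nₕ with Wₕ = Nₕ/44114:
  Dept III: (15167/44114)²·(1−1163/15167)·19.19/1163 = 0.001800919
  Dept IV: (17508/44114)²·(1−3126/17508)·39.4/3126 = 0.0016308356
  Dept II: (11439/44114)²·(1−2135/11439)·399/2135 = 0.010220683
  → Var(ȳ_str) = 0.013652438.
Var(ȳ_srs) = (1 − 6424/44114)·165.4/6424 = 0.021997821.
deff = 0.013652438 / 0.021997821 = 0.6206.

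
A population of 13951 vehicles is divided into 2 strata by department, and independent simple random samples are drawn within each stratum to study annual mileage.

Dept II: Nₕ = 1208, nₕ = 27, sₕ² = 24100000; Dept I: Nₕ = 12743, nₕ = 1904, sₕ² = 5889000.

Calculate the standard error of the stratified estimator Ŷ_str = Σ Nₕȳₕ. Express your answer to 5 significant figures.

Var(Ŷ_str) = Σₕ Nₕ²(1 − fₕ)sₕ²/nₕ.
Dept II: 1208²·(1 − 27/1208)·24100000/27 = 1.2734154 × 10^12.
Dept I: 12743²·(1 − 1904/12743)·5889000/1904 = 4.272042 × 10^11.
Sum = 1.7006196 × 10^12.
SE = √(1.7006196 × 10^12) = 1.3041 × 10^6.

1.3041 × 10^6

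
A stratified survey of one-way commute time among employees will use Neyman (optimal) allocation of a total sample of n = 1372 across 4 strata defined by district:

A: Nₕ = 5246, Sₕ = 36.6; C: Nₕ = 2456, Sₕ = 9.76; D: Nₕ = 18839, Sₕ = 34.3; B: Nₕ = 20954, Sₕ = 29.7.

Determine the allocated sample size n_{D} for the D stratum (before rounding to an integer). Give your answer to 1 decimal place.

Neyman allocation: nₕ = n·NₕSₕ / Σⱼ NⱼSⱼ.
Σ NⱼSⱼ = 5246·36.6 + 2456·9.76 + 18839·34.3 + 20954·29.7 = 1.4844857 × 10^6.
n_{D} = 1372·18839·34.3 / (1.4844857 × 10^6) = 597.2.

597.2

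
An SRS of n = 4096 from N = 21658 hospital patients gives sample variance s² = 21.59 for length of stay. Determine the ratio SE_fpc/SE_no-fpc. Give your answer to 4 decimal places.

f = n/N = 4096/21658 = 0.18912180.
SE_no-fpc = √(s²/n) = 0.072601626; SE_fpc = √((1−f)s²/n) = 0.065376875.
Ratio = √(1−f) = 0.90048776.

0.9005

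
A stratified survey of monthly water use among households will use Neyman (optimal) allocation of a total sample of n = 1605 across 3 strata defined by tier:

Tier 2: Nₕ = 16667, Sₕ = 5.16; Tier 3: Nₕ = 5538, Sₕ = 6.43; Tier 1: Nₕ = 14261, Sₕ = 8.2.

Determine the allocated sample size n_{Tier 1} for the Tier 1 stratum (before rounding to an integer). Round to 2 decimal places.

786.79

Neyman allocation: nₕ = n·NₕSₕ / Σⱼ NⱼSⱼ.
Σ NⱼSⱼ = 16667·5.16 + 5538·6.43 + 14261·8.2 = 238551.26.
n_{Tier 1} = 1605·14261·8.2 / 238551.26 = 786.79.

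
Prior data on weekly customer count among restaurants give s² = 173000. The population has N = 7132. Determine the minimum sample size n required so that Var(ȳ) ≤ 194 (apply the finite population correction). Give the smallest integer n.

793

Without fpc, n₀ = s²/D = 173000/194 = 891.7526.
With fpc, (1 − n/N)·s²/n ≤ D requires n ≥ n₀/(1 + n₀/N) = 891.7526/(1 + 891.7526/7132) = 792.6440.
Rounding up, n = 793.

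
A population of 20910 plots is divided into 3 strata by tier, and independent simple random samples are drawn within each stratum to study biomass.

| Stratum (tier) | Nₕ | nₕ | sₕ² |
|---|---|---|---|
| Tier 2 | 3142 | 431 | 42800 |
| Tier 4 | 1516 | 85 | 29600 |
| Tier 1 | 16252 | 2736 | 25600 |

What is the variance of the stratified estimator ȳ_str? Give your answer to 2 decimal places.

8.36

Var(ȳ_str) = Σₕ Wₕ²(1 − fₕ)sₕ²/nₕ with Wₕ = Nₕ/N, N = 20910.
Tier 2: Wₕ = 0.15026303; term = 0.15026303²·(1 − 0.13717377)·42800/431 = 1.9346131.
Tier 4: Wₕ = 0.07250120; term = 0.07250120²·(1 − 0.05606860)·29600/85 = 1.7278401.
Tier 1: Wₕ = 0.77723577; term = 0.77723577²·(1 − 0.16834851)·25600/2736 = 4.7007895.
Sum = 8.3632427.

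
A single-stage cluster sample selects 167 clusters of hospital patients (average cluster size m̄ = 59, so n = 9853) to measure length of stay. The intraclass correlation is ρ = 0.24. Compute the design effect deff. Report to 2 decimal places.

14.92

deff = 1 + (59 − 1)·0.24 = 1 + 13.92 = 14.92.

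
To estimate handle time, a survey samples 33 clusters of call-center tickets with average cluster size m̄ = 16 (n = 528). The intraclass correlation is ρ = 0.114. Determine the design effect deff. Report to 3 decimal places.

deff = 1 + (16 − 1)·0.114 = 1 + 1.71 = 2.71.

2.710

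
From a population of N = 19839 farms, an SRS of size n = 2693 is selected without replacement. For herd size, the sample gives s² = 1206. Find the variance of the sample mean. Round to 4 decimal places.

0.3870

Under SRS without replacement, Var(ȳ) = (1 − f)·s²/n with f = n/N = 2693/19839 = 0.13574273.
Var(ȳ) = (1 − 0.13574273)·1206/2693 = 0.86425727·0.4478277 = 0.38703835.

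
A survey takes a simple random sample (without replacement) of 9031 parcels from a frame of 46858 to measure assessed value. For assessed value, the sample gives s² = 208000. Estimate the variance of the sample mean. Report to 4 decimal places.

Under SRS without replacement, Var(ȳ) = (1 − f)·s²/n with f = n/N = 9031/46858 = 0.19273123.
Var(ȳ) = (1 − 0.19273123)·208000/9031 = 0.80726877·23.031779 = 18.592836.

18.5928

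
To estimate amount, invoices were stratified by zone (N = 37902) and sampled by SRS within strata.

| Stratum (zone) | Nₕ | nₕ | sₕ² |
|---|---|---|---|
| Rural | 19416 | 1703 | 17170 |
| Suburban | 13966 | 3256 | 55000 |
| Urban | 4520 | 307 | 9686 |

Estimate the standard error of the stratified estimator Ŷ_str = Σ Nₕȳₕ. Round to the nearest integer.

81209

Var(Ŷ_str) = Σₕ Nₕ²(1 − fₕ)sₕ²/nₕ.
Rural: 19416²·(1 − 1703/19416)·17170/1703 = 3.4674286 × 10^9.
Suburban: 13966²·(1 − 3256/13966)·55000/3256 = 2.5266193 × 10^9.
Urban: 4520²·(1 − 307/4520)·9686/307 = 6.0080838 × 10^8.
Sum = 6.5948563 × 10^9.
SE = √(6.5948563 × 10^9) = 81209.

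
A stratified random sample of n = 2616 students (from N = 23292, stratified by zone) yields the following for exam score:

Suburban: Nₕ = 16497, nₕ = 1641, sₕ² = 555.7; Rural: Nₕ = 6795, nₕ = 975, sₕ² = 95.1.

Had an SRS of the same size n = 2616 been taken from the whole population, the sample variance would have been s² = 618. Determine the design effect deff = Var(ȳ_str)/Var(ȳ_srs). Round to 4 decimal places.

0.7634

Var(ȳ_str) = Σ Wₕ²(1−fₕ)sₕ²/nₕ with Wₕ = Nₕ/23292:
  Suburban: (16497/23292)²·(1−1641/16497)·555.7/1641 = 0.15297664
  Rural: (6795/23292)²·(1−975/6795)·95.1/975 = 0.0071100849
  → Var(ȳ_str) = 0.16008672.
Var(ȳ_srs) = (1 − 2616/23292)·618/2616 = 0.20970582.
deff = 0.16008672 / 0.20970582 = 0.7634.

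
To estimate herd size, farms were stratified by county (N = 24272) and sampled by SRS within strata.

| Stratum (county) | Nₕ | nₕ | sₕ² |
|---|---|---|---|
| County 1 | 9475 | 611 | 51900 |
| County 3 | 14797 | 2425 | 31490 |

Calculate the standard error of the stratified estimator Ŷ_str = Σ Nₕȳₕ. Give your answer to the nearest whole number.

97526

Var(Ŷ_str) = Σₕ Nₕ²(1 − fₕ)sₕ²/nₕ.
County 1: 9475²·(1 − 611/9475)·51900/611 = 7.134033 × 10^9.
County 3: 14797²·(1 − 2425/14797)·31490/2425 = 2.3772481 × 10^9.
Sum = 9.5112811 × 10^9.
SE = √(9.5112811 × 10^9) = 97526.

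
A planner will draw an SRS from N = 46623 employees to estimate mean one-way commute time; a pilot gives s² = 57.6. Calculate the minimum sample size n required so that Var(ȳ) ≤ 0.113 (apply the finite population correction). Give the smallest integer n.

Without fpc, n₀ = s²/D = 57.6/0.113 = 509.7345.
With fpc, (1 − n/N)·s²/n ≤ D requires n ≥ n₀/(1 + n₀/N) = 509.7345/(1 + 509.7345/46623) = 504.2218.
Rounding up, n = 505.

505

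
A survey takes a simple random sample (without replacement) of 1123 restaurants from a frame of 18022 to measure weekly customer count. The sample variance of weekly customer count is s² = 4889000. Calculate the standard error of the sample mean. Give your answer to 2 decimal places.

63.89

Under SRS without replacement, Var(ȳ) = (1 − f)·s²/n with f = n/N = 1123/18022 = 0.06231273.
Var(ȳ) = (1 − 0.06231273)·4889000/1123 = 0.93768727·4353.5174 = 4082.2378.
SE(ȳ) = √(4082.2378) = 63.89.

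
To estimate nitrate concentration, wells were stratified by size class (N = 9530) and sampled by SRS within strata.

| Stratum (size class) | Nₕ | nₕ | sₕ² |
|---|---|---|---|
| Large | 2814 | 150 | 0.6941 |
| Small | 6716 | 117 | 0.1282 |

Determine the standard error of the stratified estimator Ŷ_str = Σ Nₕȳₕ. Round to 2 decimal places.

288.53

Var(Ŷ_str) = Σₕ Nₕ²(1 − fₕ)sₕ²/nₕ.
Large: 2814²·(1 − 150/2814)·0.6941/150 = 34688.786.
Small: 6716²·(1 − 117/6716)·0.1282/117 = 48561.375.
Sum = 83250.161.
SE = √(83250.161) = 288.53.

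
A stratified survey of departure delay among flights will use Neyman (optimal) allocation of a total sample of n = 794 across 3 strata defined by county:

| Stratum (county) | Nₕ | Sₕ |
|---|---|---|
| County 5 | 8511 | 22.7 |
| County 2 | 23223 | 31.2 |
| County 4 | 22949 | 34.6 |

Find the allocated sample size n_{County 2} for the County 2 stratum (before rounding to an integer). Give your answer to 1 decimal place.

Neyman allocation: nₕ = n·NₕSₕ / Σⱼ NⱼSⱼ.
Σ NⱼSⱼ = 8511·22.7 + 23223·31.2 + 22949·34.6 = 1.7117927 × 10^6.
n_{County 2} = 794·23223·31.2 / (1.7117927 × 10^6) = 336.1.

336.1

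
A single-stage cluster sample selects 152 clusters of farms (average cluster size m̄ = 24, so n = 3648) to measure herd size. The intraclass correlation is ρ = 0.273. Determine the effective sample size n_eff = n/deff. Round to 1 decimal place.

501.2

deff = 1 + (24 − 1)·0.273 = 1 + 6.279 = 7.279.
n_eff = 3648 / 7.279 = 501.2.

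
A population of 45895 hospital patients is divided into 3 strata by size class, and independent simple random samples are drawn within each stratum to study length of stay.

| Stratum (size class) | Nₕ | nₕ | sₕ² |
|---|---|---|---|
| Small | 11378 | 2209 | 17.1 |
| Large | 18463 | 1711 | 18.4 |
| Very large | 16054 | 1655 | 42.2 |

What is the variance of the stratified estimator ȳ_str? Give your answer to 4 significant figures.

0.004761

Var(ȳ_str) = Σₕ Wₕ²(1 − fₕ)sₕ²/nₕ with Wₕ = Nₕ/N, N = 45895.
Small: Wₕ = 0.24791372; term = 0.24791372²·(1 − 0.19414660)·17.1/2209 = 3.834048 × 10^-4.
Large: Wₕ = 0.40228783; term = 0.40228783²·(1 − 0.09267183)·18.4/1711 = 0.0015790868.
Very large: Wₕ = 0.34979845; term = 0.34979845²·(1 − 0.10308957)·42.2/1655 = 0.0027983324.
Sum = 0.004760824.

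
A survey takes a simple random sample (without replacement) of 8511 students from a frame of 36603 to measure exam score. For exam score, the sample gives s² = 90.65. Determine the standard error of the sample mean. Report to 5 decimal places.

Under SRS without replacement, Var(ȳ) = (1 − f)·s²/n with f = n/N = 8511/36603 = 0.23252192.
Var(ȳ) = (1 − 0.23252192)·90.65/8511 = 0.76747808·0.010650922 = 0.0081743494.
SE(ȳ) = √(0.0081743494) = 0.09041.

0.09041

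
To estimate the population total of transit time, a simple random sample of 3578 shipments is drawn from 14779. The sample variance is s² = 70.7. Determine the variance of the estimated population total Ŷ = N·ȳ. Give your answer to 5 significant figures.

3.2710 × 10^6

Var(Ŷ) = N²·Var(ȳ) = N²·(1 − n/N)·s²/n.
f = 3578/14779 = 0.24210028; Var(ȳ) = 0.75789972·70.7/3578 = 0.014975827.
Var(Ŷ) = 14779² · 0.014975827 = 3.2710028 × 10^6.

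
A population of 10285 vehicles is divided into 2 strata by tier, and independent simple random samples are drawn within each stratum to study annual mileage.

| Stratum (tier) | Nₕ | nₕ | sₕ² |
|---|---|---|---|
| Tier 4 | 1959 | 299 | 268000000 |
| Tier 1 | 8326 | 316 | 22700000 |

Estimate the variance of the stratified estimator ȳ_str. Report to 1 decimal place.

Var(ȳ_str) = Σₕ Wₕ²(1 − fₕ)sₕ²/nₕ with Wₕ = Nₕ/N, N = 10285.
Tier 4: Wₕ = 0.19047156; term = 0.19047156²·(1 − 0.15262889)·268000000/299 = 27554.817.
Tier 1: Wₕ = 0.80952844; term = 0.80952844²·(1 − 0.03795340)·22700000/316 = 45289.665.
Sum = 72844.482.

72844.5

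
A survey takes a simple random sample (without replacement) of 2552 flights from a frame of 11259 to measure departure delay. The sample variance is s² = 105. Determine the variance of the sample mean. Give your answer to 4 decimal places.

0.0318

Under SRS without replacement, Var(ȳ) = (1 − f)·s²/n with f = n/N = 2552/11259 = 0.22666311.
Var(ȳ) = (1 − 0.22666311)·105/2552 = 0.77333689·0.041144201 = 0.031818328.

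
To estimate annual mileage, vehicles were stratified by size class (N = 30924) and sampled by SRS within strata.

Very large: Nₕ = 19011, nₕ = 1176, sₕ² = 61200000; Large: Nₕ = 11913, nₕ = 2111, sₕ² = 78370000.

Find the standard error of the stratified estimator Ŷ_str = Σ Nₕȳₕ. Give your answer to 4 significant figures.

Var(Ŷ_str) = Σₕ Nₕ²(1 − fₕ)sₕ²/nₕ.
Very large: 19011²·(1 − 1176/19011)·61200000/1176 = 1.7645021 × 10^13.
Large: 11913²·(1 − 2111/11913)·78370000/2111 = 4.3350834 × 10^12.
Sum = 2.1980104 × 10^13.
SE = √(2.1980104 × 10^13) = 4.688 × 10^6.

4.688 × 10^6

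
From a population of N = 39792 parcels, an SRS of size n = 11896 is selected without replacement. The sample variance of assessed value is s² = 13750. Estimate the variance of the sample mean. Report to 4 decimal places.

0.8103

Under SRS without replacement, Var(ȳ) = (1 − f)·s²/n with f = n/N = 11896/39792 = 0.29895456.
Var(ȳ) = (1 − 0.29895456)·13750/11896 = 0.70104544·1.1558507 = 0.81030386.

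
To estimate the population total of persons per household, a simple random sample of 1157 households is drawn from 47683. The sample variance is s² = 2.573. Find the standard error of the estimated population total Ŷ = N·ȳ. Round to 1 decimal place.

2221.2

Var(Ŷ) = N²·Var(ȳ) = N²·(1 − n/N)·s²/n.
f = 1157/47683 = 0.02426441; Var(ȳ) = 0.97573559·2.573/1157 = 0.0021698943.
Var(Ŷ) = 47683² · 0.0021698943 = 4.9336203 × 10^6.
SE(Ŷ) = √(4.9336203 × 10^6) = 2221.2.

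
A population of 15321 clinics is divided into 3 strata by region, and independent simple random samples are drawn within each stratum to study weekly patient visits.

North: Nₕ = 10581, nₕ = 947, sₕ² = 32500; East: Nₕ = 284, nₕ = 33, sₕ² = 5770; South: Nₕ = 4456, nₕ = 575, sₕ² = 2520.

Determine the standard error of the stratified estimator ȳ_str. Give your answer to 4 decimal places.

3.9089

Var(ȳ_str) = Σₕ Wₕ²(1 − fₕ)sₕ²/nₕ with Wₕ = Nₕ/N, N = 15321.
North: Wₕ = 0.69062072; term = 0.69062072²·(1 − 0.08950005)·32500/947 = 14.903646.
East: Wₕ = 0.01853665; term = 0.01853665²·(1 − 0.11619718)·5770/33 = 0.053098189.
South: Wₕ = 0.29084263; term = 0.29084263²·(1 − 0.12903950)·2520/575 = 0.32288457.
Sum = 15.279629.
SE = √(15.279629) = 3.9089.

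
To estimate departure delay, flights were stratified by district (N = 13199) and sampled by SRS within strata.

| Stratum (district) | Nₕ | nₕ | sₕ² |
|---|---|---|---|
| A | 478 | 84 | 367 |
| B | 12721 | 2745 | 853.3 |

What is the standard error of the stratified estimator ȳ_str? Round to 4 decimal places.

0.4808

Var(ȳ_str) = Σₕ Wₕ²(1 − fₕ)sₕ²/nₕ with Wₕ = Nₕ/N, N = 13199.
A: Wₕ = 0.03621486; term = 0.03621486²·(1 − 0.17573222)·367/84 = 0.0047231185.
B: Wₕ = 0.96378514; term = 0.96378514²·(1 − 0.21578492)·853.3/2745 = 0.22644098.
Sum = 0.2311641.
SE = √(0.2311641) = 0.4808.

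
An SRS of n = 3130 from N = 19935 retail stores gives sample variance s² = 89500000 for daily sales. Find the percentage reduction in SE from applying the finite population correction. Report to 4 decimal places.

f = n/N = 3130/19935 = 0.15701028.
SE_no-fpc = √(s²/n) = 169.09834; SE_fpc = √((1−f)s²/n) = 155.25675.
Ratio = √(1−f) = 0.91814471. Reduction = 100·(1 − 0.91814471) = 8.1855%.

8.1855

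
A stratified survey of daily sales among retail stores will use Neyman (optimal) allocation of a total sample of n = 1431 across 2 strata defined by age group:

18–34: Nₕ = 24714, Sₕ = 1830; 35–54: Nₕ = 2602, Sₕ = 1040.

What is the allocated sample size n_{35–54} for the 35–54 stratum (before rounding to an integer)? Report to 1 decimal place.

Neyman allocation: nₕ = n·NₕSₕ / Σⱼ NⱼSⱼ.
Σ NⱼSⱼ = 24714·1830 + 2602·1040 = 4.79327 × 10^7.
n_{35–54} = 1431·2602·1040 / (4.79327 × 10^7) = 80.8.

80.8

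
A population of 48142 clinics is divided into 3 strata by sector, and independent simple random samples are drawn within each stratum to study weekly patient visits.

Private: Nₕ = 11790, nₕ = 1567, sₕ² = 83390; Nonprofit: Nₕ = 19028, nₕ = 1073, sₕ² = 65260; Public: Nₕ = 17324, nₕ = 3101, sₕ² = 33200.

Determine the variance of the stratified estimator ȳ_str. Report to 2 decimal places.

12.87

Var(ȳ_str) = Σₕ Wₕ²(1 − fₕ)sₕ²/nₕ with Wₕ = Nₕ/N, N = 48142.
Private: Wₕ = 0.24490050; term = 0.24490050²·(1 − 0.13290925)·83390/1567 = 2.767508.
Nonprofit: Wₕ = 0.39524739; term = 0.39524739²·(1 − 0.05639058)·65260/1073 = 8.9655646.
Public: Wₕ = 0.35985210; term = 0.35985210²·(1 − 0.17900023)·33200/3101 = 1.1382232.
Sum = 12.871296.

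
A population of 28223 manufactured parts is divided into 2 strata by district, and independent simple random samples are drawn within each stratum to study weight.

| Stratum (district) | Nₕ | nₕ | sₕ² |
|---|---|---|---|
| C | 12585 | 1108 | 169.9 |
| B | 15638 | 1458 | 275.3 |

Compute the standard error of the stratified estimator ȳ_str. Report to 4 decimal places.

0.2835

Var(ȳ_str) = Σₕ Wₕ²(1 − fₕ)sₕ²/nₕ with Wₕ = Nₕ/N, N = 28223.
C: Wₕ = 0.44591291; term = 0.44591291²·(1 − 0.08804132)·169.9/1108 = 0.027805382.
B: Wₕ = 0.55408709; term = 0.55408709²·(1 − 0.09323443)·275.3/1458 = 0.052565376.
Sum = 0.080370758.
SE = √(0.080370758) = 0.2835.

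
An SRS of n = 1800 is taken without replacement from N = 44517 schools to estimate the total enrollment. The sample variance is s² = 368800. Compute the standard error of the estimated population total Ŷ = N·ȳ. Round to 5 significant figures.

Var(Ŷ) = N²·Var(ȳ) = N²·(1 − n/N)·s²/n.
f = 1800/44517 = 0.04043399; Var(ȳ) = 0.95956601·368800/1800 = 196.60441.
Var(Ŷ) = 44517² · 196.60441 = 3.896234 × 10^11.
SE(Ŷ) = √(3.896234 × 10^11) = 624200.

624200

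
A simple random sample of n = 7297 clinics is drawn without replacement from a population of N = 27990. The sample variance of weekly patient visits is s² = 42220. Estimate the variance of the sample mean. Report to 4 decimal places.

Under SRS without replacement, Var(ȳ) = (1 − f)·s²/n with f = n/N = 7297/27990 = 0.26070025.
Var(ȳ) = (1 − 0.26070025)·42220/7297 = 0.73929975·5.7859394 = 4.2775436.

4.2775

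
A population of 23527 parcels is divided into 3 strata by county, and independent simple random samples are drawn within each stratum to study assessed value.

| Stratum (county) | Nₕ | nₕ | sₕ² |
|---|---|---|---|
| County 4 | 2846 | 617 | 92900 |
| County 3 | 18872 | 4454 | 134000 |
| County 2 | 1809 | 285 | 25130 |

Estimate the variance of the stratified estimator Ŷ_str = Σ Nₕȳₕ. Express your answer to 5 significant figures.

Var(Ŷ_str) = Σₕ Nₕ²(1 − fₕ)sₕ²/nₕ.
County 4: 2846²·(1 − 617/2846)·92900/617 = 9.5515865 × 10^8.
County 3: 18872²·(1 − 4454/18872)·134000/4454 = 8.1861092 × 10^9.
County 2: 1809²·(1 − 285/1809)·25130/285 = 2.4309228 × 10^8.
Sum = 9.3843601 × 10^9.

9.3844 × 10^9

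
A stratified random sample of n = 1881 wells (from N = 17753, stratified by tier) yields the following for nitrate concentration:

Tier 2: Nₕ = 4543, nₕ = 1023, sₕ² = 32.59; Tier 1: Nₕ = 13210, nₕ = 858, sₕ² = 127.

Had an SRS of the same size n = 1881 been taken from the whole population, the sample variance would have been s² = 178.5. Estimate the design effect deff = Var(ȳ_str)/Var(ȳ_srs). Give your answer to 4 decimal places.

Var(ȳ_str) = Σ Wₕ²(1−fₕ)sₕ²/nₕ with Wₕ = Nₕ/17753:
  Tier 2: (4543/17753)²·(1−1023/4543)·32.59/1023 = 0.0016164066
  Tier 1: (13210/17753)²·(1−858/13210)·127/858 = 0.076632506
  → Var(ȳ_str) = 0.078248913.
Var(ȳ_srs) = (1 − 1881/17753)·178.5/1881 = 0.084841693.
deff = 0.078248913 / 0.084841693 = 0.9223.

0.9223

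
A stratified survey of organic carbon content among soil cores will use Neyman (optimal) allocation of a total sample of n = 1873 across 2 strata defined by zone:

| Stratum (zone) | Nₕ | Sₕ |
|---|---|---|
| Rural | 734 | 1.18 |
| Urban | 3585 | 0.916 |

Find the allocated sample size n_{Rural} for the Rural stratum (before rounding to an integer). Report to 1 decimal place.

Neyman allocation: nₕ = n·NₕSₕ / Σⱼ NⱼSⱼ.
Σ NⱼSⱼ = 734·1.18 + 3585·0.916 = 4149.98.
n_{Rural} = 1873·734·1.18 / 4149.98 = 390.9.

390.9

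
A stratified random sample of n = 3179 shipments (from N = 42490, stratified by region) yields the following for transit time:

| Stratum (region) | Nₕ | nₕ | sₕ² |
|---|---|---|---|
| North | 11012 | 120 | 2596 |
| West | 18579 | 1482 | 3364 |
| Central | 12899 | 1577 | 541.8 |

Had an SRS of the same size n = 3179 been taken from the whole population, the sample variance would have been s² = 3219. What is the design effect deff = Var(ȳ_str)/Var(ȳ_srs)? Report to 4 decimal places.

1.9901

Var(ȳ_str) = Σ Wₕ²(1−fₕ)sₕ²/nₕ with Wₕ = Nₕ/42490:
  North: (11012/42490)²·(1−120/11012)·2596/120 = 1.4372219
  West: (18579/42490)²·(1−1482/18579)·3364/1482 = 0.39937104
  Central: (12899/42490)²·(1−1577/12899)·541.8/1577 = 0.027791567
  → Var(ȳ_str) = 1.8643845.
Var(ȳ_srs) = (1 − 3179/42490)·3219/3179 = 0.93682357.
deff = 1.8643845 / 0.93682357 = 1.9901.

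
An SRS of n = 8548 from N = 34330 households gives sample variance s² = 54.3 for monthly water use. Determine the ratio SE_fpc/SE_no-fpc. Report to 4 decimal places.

0.8666

f = n/N = 8548/34330 = 0.24899505.
SE_no-fpc = √(s²/n) = 0.079701713; SE_fpc = √((1−f)s²/n) = 0.069069937.
Ratio = √(1−f) = 0.86660542.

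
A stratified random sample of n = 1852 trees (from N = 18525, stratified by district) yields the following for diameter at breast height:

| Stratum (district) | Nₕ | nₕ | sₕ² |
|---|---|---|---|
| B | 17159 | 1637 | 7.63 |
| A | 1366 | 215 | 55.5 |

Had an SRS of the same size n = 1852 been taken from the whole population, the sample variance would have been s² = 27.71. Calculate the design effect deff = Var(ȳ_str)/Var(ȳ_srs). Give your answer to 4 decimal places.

Var(ȳ_str) = Σ Wₕ²(1−fₕ)sₕ²/nₕ with Wₕ = Nₕ/18525:
  B: (17159/18525)²·(1−1637/17159)·7.63/1637 = 0.0036174212
  A: (1366/18525)²·(1−215/1366)·55.5/215 = 0.0011826714
  → Var(ȳ_str) = 0.0048000926.
Var(ȳ_srs) = (1 − 1852/18525)·27.71/1852 = 0.013466387.
deff = 0.0048000926 / 0.013466387 = 0.3564.

0.3564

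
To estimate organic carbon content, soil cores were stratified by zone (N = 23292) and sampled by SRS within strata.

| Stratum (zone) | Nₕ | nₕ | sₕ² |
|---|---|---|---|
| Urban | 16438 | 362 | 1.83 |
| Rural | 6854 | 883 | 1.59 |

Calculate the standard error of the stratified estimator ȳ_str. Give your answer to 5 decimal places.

0.05097

Var(ȳ_str) = Σₕ Wₕ²(1 − fₕ)sₕ²/nₕ with Wₕ = Nₕ/N, N = 23292.
Urban: Wₕ = 0.70573587; term = 0.70573587²·(1 − 0.02202214)·1.83/362 = 0.0024623848.
Rural: Wₕ = 0.29426413; term = 0.29426413²·(1 − 0.12882988)·1.59/883 = 1.3583573 × 10^-4.
Sum = 0.0025982205.
SE = √(0.0025982205) = 0.05097.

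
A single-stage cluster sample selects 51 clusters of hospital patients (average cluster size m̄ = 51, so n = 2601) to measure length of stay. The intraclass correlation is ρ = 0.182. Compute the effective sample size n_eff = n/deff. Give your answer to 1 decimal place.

257.5

deff = 1 + (51 − 1)·0.182 = 1 + 9.1 = 10.1.
n_eff = 2601 / 10.1 = 257.5.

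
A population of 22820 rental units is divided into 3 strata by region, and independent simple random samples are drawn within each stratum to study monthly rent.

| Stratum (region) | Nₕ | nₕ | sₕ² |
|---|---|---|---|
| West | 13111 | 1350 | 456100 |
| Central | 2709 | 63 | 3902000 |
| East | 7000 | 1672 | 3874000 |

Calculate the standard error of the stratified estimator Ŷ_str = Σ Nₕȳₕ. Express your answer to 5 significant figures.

Var(Ŷ_str) = Σₕ Nₕ²(1 − fₕ)sₕ²/nₕ.
West: 13111²·(1 − 1350/13111)·456100/1350 = 5.2096239 × 10^10.
Central: 2709²·(1 − 63/2709)·3902000/63 = 4.4396176 × 10^11.
East: 7000²·(1 − 1672/7000)·3874000/1672 = 8.6414297 × 10^10.
Sum = 5.824723 × 10^11.
SE = √(5.824723 × 10^11) = 763200.

763200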